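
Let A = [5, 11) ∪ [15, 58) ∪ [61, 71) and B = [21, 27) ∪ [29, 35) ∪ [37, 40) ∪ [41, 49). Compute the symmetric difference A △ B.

A but not B: [5, 11), [15, 21), [27, 29), [35, 37), [40, 41), [49, 58), [61, 71).
B but not A: none.
Combining gives A △ B.

[5, 11) ∪ [15, 21) ∪ [27, 29) ∪ [35, 37) ∪ [40, 41) ∪ [49, 58) ∪ [61, 71)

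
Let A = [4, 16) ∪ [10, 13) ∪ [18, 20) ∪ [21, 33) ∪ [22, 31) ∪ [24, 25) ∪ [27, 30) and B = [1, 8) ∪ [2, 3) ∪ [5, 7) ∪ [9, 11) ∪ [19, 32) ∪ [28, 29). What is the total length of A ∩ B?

18

Merge the first list: [4, 16), [18, 20), [21, 33).
Merge the second list: [1, 8), [9, 11), [19, 32).
A ∩ B = [4, 8), [9, 11), [19, 20), [21, 32).
Total: 4 + 2 + 1 + 11 = 18.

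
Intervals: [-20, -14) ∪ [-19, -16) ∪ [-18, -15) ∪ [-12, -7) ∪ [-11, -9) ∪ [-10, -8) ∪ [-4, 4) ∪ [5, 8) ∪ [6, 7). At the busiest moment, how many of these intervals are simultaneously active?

3

Walk the sorted start/end points keeping a running depth.
The depth first hits 3 at -18.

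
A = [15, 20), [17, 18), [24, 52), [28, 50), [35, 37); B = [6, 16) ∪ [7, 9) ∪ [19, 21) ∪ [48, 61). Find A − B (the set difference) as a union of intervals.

[16, 19) ∪ [24, 48)

First set merges to [15, 20), [24, 52).
Second set merges to [6, 16), [19, 21), [48, 61).
[15, 20) \ B = [16, 19).
[24, 52) \ B = [24, 48).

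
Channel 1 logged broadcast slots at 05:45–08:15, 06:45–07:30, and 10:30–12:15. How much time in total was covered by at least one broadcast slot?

4 h 15 min

Merged: 05:45–08:15, 10:30–12:15.
Lengths: 2 h 30 min + 1 h 45 min = 4 h 15 min.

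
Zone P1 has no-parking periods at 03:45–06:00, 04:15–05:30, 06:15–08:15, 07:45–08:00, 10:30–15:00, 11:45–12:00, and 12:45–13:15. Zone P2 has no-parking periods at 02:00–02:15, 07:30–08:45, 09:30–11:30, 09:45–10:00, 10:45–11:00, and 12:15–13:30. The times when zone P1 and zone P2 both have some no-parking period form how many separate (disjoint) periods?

3

A, merged: 03:45-06:00, 06:15-08:15, 10:30-15:00.
B, merged: 02:00-02:15, 07:30-08:45, 09:30-11:30, 12:15-13:30.
A ∩ B = 07:30-08:15, 10:30-11:30, 12:15-13:30.
That is 3 disjoint pieces.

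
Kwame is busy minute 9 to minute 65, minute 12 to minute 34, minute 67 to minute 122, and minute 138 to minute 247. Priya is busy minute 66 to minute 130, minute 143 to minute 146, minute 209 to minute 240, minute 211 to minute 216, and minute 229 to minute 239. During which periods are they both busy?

A, merged: minute 9 to minute 65, minute 67 to minute 122, minute 138 to minute 247.
B, merged: minute 66 to minute 130, minute 143 to minute 146, minute 209 to minute 240.
minute 9 to minute 65 falls entirely outside B.
minute 67 to minute 122 overlaps B on minute 67 to minute 122.
minute 138 to minute 247 overlaps B on minute 143 to minute 146, minute 209 to minute 240.

minute 67 to minute 122, minute 143 to minute 146, minute 209 to minute 240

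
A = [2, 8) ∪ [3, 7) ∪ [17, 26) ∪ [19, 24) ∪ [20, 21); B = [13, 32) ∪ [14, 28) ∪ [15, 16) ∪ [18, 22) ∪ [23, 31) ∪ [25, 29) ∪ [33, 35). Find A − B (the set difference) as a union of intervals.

First set merges to [2, 8), [17, 26).
Second set merges to [13, 32), [33, 35).
[2, 8): nothing removed.
[17, 26): entirely removed.

[2, 8)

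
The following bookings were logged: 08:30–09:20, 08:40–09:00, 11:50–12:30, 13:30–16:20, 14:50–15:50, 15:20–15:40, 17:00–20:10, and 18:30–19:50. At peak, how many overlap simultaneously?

At 15:20, 3 of the intervals are simultaneously active.
No point has more.

3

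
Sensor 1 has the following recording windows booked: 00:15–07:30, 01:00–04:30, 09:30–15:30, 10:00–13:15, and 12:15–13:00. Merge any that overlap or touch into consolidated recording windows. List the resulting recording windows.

00:15–07:30, 09:30–15:30

01:00–04:30 overlaps/touches 00:15–07:30 → extend to 00:15–07:30.
09:30–15:30 is disjoint → start new block.
10:00–13:15 overlaps/touches 09:30–15:30 → extend to 09:30–15:30.
12:15–13:00 overlaps/touches 09:30–15:30 → extend to 09:30–15:30.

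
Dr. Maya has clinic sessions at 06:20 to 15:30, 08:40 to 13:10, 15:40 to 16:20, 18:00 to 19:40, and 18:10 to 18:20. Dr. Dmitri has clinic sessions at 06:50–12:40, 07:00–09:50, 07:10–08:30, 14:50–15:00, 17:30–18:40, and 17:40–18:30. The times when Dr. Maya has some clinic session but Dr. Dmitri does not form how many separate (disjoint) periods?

Merge the first list: 06:20–15:30, 15:40–16:20, 18:00–19:40.
Merge the second list: 06:50–12:40, 14:50–15:00, 17:30–18:40.
A \ B = 06:20–06:50, 12:40–14:50, 15:00–15:30, 15:40–16:20, 18:40–19:40.
That is 5 disjoint pieces.

5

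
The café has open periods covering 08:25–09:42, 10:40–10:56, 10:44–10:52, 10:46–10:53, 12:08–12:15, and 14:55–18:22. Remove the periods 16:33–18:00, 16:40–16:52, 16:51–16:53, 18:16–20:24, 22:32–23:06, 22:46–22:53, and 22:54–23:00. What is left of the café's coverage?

A, merged: 08:25-09:42, 10:40-10:56, 12:08-12:15, 14:55-18:22.
B, merged: 16:33-18:00, 18:16-20:24, 22:32-23:06.
08:25-09:42 is untouched.
10:40-10:56 is untouched.
12:08-12:15 is untouched.
14:55-18:22 with B removed leaves 14:55-16:33, 18:00-18:16.

08:25-09:42, 10:40-10:56, 12:08-12:15, 14:55-16:33, 18:00-18:16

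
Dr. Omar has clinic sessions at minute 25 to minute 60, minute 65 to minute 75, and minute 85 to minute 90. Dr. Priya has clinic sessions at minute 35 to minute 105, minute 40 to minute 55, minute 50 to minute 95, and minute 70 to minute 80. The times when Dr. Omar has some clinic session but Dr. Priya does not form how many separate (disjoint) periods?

1

Second set merges to minute 35 to minute 105.
A \ B = minute 25 to minute 35.
That is 1 disjoint piece.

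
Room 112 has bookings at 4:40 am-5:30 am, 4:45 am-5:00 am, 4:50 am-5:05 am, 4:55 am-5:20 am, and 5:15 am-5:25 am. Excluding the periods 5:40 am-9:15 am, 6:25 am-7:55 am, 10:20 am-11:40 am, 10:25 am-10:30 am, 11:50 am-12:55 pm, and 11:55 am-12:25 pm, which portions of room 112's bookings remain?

A, merged: 4:40 am–5:30 am.
B, merged: 5:40 am–9:15 am, 10:20 am–11:40 am, 11:50 am–12:55 pm.
4:40 am–5:30 am: nothing removed.

4:40 am–5:30 am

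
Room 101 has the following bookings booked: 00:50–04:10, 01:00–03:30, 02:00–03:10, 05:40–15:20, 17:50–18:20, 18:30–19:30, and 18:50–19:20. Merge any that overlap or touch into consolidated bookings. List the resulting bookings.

00:50–04:10, 05:40–15:20, 17:50–18:20, 18:30–19:30

01:00–03:30 overlaps/touches 00:50–04:10 → extend to 00:50–04:10.
02:00–03:10 overlaps/touches 00:50–04:10 → extend to 00:50–04:10.
05:40–15:20 is disjoint → start new block.
17:50–18:20 is disjoint → start new block.
18:30–19:30 is disjoint → start new block.
18:50–19:20 overlaps/touches 18:30–19:30 → extend to 18:30–19:30.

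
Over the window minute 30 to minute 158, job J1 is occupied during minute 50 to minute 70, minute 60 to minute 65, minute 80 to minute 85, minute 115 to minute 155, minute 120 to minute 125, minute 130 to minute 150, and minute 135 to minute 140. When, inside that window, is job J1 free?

Covered (merged): minute 50 to minute 70, minute 80 to minute 85, minute 115 to minute 155.
Gaps within minute 30 to minute 158: minute 30 to minute 50, minute 70 to minute 80, minute 85 to minute 115, minute 155 to minute 158.

minute 30 to minute 50, minute 70 to minute 80, minute 85 to minute 115, minute 155 to minute 158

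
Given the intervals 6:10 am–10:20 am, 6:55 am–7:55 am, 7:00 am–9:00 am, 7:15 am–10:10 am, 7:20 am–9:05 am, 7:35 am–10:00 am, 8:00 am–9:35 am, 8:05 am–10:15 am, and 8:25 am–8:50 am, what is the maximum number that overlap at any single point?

Walk the sorted start/end points keeping a running depth.
The depth first hits 8 at 8:25 am.

8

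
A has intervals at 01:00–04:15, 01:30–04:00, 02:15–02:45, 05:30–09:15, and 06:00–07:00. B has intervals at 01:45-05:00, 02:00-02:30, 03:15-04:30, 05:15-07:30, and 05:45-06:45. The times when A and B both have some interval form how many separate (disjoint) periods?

First set merges to 01:00-04:15, 05:30-09:15.
Second set merges to 01:45-05:00, 05:15-07:30.
A ∩ B = 01:45-04:15, 05:30-07:30.
That is 2 disjoint pieces.

2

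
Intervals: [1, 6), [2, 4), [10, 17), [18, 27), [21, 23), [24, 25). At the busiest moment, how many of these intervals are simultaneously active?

2

At 2, 2 of the intervals are simultaneously active.
No point has more.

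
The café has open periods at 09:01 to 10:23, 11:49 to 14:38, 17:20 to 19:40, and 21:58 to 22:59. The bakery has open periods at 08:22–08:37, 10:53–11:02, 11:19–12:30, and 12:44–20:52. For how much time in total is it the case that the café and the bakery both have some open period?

4 h 55 min

A ∩ B = 11:49–12:30, 12:44–14:38, 17:20–19:40.
Total: 41 min + 1 h 54 min + 2 h 20 min = 4 h 55 min.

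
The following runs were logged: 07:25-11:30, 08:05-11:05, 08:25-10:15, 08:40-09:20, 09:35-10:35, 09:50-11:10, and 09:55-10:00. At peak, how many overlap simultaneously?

Walk the sorted start/end points keeping a running depth.
The depth first hits 6 at 09:55.

6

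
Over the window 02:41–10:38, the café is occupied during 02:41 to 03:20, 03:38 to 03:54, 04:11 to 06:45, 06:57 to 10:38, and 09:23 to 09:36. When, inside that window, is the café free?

The merged coverage is 02:41-03:20, 03:38-03:54, 04:11-06:45, 06:57-10:38.
Gaps within 02:41-10:38: 03:20-03:38, 03:54-04:11, 06:45-06:57.

03:20-03:38, 03:54-04:11, 06:45-06:57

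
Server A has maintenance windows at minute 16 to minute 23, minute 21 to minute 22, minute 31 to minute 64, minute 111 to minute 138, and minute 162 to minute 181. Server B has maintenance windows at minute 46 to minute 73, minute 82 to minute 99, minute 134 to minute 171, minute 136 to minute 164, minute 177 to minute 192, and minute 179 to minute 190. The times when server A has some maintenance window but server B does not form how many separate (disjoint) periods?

4

A, merged: minute 16 to minute 23, minute 31 to minute 64, minute 111 to minute 138, minute 162 to minute 181.
B, merged: minute 46 to minute 73, minute 82 to minute 99, minute 134 to minute 171, minute 177 to minute 192.
A \ B = minute 16 to minute 23, minute 31 to minute 46, minute 111 to minute 134, minute 171 to minute 177.
That is 4 disjoint pieces.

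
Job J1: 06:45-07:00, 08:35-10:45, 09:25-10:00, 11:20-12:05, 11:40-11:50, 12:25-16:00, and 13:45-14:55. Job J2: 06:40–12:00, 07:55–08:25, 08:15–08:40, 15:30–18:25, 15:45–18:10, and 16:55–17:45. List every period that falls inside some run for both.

06:45–07:00, 08:35–10:45, 11:20–12:00, 15:30–16:00

First set merges to 06:45–07:00, 08:35–10:45, 11:20–12:05, 12:25–16:00.
Second set merges to 06:40–12:00, 15:30–18:25.
06:45–07:00 ∩ B → 06:45–07:00.
08:35–10:45 ∩ B → 08:35–10:45.
11:20–12:05 ∩ B → 11:20–12:00.
12:25–16:00 ∩ B → 15:30–16:00.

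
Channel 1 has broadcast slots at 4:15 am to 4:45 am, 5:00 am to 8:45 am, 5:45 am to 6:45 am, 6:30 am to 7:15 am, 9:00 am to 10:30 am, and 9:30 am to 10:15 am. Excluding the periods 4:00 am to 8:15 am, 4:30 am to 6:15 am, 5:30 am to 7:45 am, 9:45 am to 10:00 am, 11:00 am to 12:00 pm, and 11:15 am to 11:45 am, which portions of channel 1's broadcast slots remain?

8:15 am–8:45 am, 9:00 am–9:45 am, 10:00 am–10:30 am

A, merged: 4:15 am–4:45 am, 5:00 am–8:45 am, 9:00 am–10:30 am.
B, merged: 4:00 am–8:15 am, 9:45 am–10:00 am, 11:00 am–12:00 pm.
4:15 am–4:45 am: entirely removed.
5:00 am–8:45 am \ B = 8:15 am–8:45 am.
9:00 am–10:30 am \ B = 9:00 am–9:45 am, 10:00 am–10:30 am.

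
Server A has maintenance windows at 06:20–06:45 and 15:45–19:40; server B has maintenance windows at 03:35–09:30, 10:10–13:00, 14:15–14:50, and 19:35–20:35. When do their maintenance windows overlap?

06:20-06:45 ∩ B → 06:20-06:45.
15:45-19:40 ∩ B → 19:35-19:40.

06:20-06:45, 19:35-19:40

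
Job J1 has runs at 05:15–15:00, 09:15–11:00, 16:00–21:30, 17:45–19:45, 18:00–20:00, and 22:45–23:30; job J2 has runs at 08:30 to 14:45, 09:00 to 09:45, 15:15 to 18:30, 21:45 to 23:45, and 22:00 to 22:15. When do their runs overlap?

A, merged: 05:15–15:00, 16:00–21:30, 22:45–23:30.
B, merged: 08:30–14:45, 15:15–18:30, 21:45–23:45.
05:15–15:00 ∩ B → 08:30–14:45.
16:00–21:30 ∩ B → 16:00–18:30.
22:45–23:30 ∩ B → 22:45–23:30.

08:30–14:45, 16:00–18:30, 22:45–23:30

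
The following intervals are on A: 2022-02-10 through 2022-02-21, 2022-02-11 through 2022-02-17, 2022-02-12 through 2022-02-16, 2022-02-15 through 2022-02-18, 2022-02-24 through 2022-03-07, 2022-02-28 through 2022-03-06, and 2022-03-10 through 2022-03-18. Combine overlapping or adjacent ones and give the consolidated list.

2022-02-10 through 2022-02-21, 2022-02-24 through 2022-03-07, 2022-03-10 through 2022-03-18

2022-02-11 through 2022-02-17 overlaps/touches 2022-02-10 through 2022-02-21 → extend to 2022-02-10 through 2022-02-21.
2022-02-12 through 2022-02-16 overlaps/touches 2022-02-10 through 2022-02-21 → extend to 2022-02-10 through 2022-02-21.
2022-02-15 through 2022-02-18 overlaps/touches 2022-02-10 through 2022-02-21 → extend to 2022-02-10 through 2022-02-21.
2022-02-24 through 2022-03-07 is disjoint → start new block.
2022-02-28 through 2022-03-06 overlaps/touches 2022-02-24 through 2022-03-07 → extend to 2022-02-24 through 2022-03-07.
2022-03-10 through 2022-03-18 is disjoint → start new block.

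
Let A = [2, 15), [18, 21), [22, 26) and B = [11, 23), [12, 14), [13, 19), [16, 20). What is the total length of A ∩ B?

Second set merges to [11, 23).
A ∩ B = [11, 15), [18, 21), [22, 23).
Total: 4 + 3 + 1 = 8.

8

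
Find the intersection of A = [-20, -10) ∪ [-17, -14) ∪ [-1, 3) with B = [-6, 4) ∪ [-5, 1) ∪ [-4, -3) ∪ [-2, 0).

[-1, 3)

First set merges to [-20, -10), [-1, 3).
Second set merges to [-6, 4).
[-20, -10): no overlap with the second set.
[-1, 3) meets the second set on [-1, 3).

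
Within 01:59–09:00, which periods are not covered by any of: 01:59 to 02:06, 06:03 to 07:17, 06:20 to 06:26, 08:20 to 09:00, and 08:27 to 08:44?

The merged coverage is 01:59–02:06, 06:03–07:17, 08:20–09:00.
Complement within 01:59–09:00: 02:06–06:03, 07:17–08:20.

02:06–06:03, 07:17–08:20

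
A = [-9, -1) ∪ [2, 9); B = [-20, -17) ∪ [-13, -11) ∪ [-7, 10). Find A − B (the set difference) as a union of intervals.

[-9, -1) minus B → [-9, -7).
[2, 9): fully covered by B → removed.

[-9, -7)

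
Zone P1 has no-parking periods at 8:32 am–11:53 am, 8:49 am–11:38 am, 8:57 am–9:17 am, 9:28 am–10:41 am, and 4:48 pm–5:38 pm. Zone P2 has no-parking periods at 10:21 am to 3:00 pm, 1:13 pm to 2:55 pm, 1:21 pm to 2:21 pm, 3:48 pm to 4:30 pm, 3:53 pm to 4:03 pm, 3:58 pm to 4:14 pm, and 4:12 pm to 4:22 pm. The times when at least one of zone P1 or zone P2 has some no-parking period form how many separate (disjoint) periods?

Merge the first list: 8:32 am-11:53 am, 4:48 pm-5:38 pm.
Merge the second list: 10:21 am-3:00 pm, 3:48 pm-4:30 pm.
A ∪ B = 8:32 am-3:00 pm, 3:48 pm-4:30 pm, 4:48 pm-5:38 pm.
That is 3 disjoint pieces.

3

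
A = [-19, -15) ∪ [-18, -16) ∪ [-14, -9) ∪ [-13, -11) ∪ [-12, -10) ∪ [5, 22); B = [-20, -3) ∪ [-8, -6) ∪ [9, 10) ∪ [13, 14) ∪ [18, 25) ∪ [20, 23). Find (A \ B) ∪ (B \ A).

[-20, -19) ∪ [-15, -14) ∪ [-9, -3) ∪ [5, 9) ∪ [10, 13) ∪ [14, 18) ∪ [22, 25)

Merge the first list: [-19, -15), [-14, -9), [5, 22).
Merge the second list: [-20, -3), [9, 10), [13, 14), [18, 25).
A \ B = [5, 9), [10, 13), [14, 18).
B \ A = [-20, -19), [-15, -14), [-9, -3), [22, 25).
Union of the two gives the symmetric difference.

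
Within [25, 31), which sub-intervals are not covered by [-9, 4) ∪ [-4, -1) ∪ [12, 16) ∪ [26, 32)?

[25, 26)

After merging, the occupied span is [-9, 4), [12, 16), [26, 32).
Uncovered inside [25, 31): [25, 26).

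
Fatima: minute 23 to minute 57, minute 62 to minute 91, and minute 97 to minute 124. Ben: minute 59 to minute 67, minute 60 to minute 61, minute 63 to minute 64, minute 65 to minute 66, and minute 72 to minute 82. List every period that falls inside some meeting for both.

Second set merges to minute 59 to minute 67, minute 72 to minute 82.
minute 23 to minute 57 meets no B interval.
minute 62 to minute 91 ∩ B → minute 62 to minute 67, minute 72 to minute 82.
minute 97 to minute 124 meets no B interval.

minute 62 to minute 67, minute 72 to minute 82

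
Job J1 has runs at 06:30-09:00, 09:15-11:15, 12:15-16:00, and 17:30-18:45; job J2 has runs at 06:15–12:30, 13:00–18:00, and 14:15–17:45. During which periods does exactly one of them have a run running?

06:15–06:30, 09:00–09:15, 11:15–12:15, 12:30–13:00, 16:00–17:30, 18:00–18:45

Second set merges to 06:15–12:30, 13:00–18:00.
A but not B: 12:30–13:00, 18:00–18:45.
B but not A: 06:15–06:30, 09:00–09:15, 11:15–12:15, 16:00–17:30.
Combining gives A △ B.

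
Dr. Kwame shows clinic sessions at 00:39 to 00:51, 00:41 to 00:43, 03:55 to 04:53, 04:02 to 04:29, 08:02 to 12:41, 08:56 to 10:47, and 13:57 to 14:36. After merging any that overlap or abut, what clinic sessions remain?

00:39–00:51, 03:55–04:53, 08:02–12:41, 13:57–14:36

00:41–00:43 overlaps/touches 00:39–00:51 → extend to 00:39–00:51.
03:55–04:53 is disjoint → start new block.
04:02–04:29 overlaps/touches 03:55–04:53 → extend to 03:55–04:53.
08:02–12:41 is disjoint → start new block.
08:56–10:47 overlaps/touches 08:02–12:41 → extend to 08:02–12:41.
13:57–14:36 is disjoint → start new block.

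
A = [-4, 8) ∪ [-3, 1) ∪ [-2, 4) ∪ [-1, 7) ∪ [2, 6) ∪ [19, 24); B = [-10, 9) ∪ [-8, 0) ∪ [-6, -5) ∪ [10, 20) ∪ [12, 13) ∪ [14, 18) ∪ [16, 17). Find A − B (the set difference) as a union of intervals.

[20, 24)

A, merged: [-4, 8), [19, 24).
B, merged: [-10, 9), [10, 20).
[-4, 8) lies entirely inside B → drops out.
[19, 24) with B removed leaves [20, 24).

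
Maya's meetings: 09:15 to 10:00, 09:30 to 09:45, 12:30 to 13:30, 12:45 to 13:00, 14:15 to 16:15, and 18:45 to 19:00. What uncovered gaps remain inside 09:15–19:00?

Covered (merged): 09:15–10:00, 12:30–13:30, 14:15–16:15, 18:45–19:00.
Complement within 09:15–19:00: 10:00–12:30, 13:30–14:15, 16:15–18:45.

10:00–12:30, 13:30–14:15, 16:15–18:45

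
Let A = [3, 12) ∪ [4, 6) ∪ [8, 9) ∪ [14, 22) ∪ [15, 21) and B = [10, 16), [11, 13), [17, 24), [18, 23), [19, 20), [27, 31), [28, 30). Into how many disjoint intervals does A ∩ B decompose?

3

First set merges to [3, 12), [14, 22).
Second set merges to [10, 16), [17, 24), [27, 31).
A ∩ B = [10, 12), [14, 16), [17, 22).
That is 3 disjoint pieces.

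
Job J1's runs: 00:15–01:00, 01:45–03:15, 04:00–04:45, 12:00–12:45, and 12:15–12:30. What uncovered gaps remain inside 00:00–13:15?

After merging, the occupied span is 00:15–01:00, 01:45–03:15, 04:00–04:45, 12:00–12:45.
Gaps within 00:00–13:15: 00:00–00:15, 01:00–01:45, 03:15–04:00, 04:45–12:00, 12:45–13:15.

00:00–00:15, 01:00–01:45, 03:15–04:00, 04:45–12:00, 12:45–13:15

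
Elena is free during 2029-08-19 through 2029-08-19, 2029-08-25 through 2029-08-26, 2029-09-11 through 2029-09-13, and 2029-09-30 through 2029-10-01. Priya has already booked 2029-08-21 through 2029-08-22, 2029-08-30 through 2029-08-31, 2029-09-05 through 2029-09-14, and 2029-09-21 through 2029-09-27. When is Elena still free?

2029-08-19 through 2029-08-19: no B overlap → unchanged.
2029-08-25 through 2029-08-26: no B overlap → unchanged.
2029-09-11 through 2029-09-13: fully covered by B → removed.
2029-09-30 through 2029-10-01: no B overlap → unchanged.

2029-08-19 through 2029-08-19, 2029-08-25 through 2029-08-26, 2029-09-30 through 2029-10-01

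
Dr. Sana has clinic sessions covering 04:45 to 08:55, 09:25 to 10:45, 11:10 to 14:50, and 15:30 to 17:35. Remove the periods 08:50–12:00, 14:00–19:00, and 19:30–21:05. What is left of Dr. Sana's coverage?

04:45-08:50, 12:00-14:00

04:45-08:55 \ B = 04:45-08:50.
09:25-10:45: entirely removed.
11:10-14:50 \ B = 12:00-14:00.
15:30-17:35: entirely removed.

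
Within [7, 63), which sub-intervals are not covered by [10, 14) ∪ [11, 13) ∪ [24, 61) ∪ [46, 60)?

The merged coverage is [10, 14), [24, 61).
Uncovered inside [7, 63): [7, 10), [14, 24), [61, 63).

[7, 10) ∪ [14, 24) ∪ [61, 63)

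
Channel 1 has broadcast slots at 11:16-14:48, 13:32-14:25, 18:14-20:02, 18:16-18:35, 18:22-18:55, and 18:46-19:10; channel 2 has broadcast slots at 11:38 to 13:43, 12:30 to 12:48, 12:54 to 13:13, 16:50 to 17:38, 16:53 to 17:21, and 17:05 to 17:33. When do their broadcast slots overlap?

Merge the first list: 11:16–14:48, 18:14–20:02.
Merge the second list: 11:38–13:43, 16:50–17:38.
11:16–14:48 ∩ B → 11:38–13:43.
18:14–20:02 meets no B interval.

11:38–13:43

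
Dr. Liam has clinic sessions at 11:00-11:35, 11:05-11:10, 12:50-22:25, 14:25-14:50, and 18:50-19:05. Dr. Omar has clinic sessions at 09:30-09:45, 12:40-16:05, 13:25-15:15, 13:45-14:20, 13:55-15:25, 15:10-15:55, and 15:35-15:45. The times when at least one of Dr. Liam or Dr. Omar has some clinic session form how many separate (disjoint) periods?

3

Merge the first list: 11:00–11:35, 12:50–22:25.
Merge the second list: 09:30–09:45, 12:40–16:05.
A ∪ B = 09:30–09:45, 11:00–11:35, 12:40–22:25.
That is 3 disjoint pieces.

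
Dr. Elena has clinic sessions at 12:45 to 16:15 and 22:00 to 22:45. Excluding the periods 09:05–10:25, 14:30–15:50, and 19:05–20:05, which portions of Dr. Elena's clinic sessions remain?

12:45–14:30, 15:50–16:15, 22:00–22:45

12:45–16:15 \ B = 12:45–14:30, 15:50–16:15.
22:00–22:45: nothing removed.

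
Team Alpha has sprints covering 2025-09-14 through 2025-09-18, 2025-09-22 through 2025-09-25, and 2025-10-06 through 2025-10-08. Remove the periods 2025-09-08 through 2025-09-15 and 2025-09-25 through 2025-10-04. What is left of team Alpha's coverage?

2025-09-14 through 2025-09-18 minus B → 2025-09-16 through 2025-09-18.
2025-09-22 through 2025-09-25 minus B → 2025-09-22 through 2025-09-24.
2025-10-06 through 2025-10-08: no B overlap → unchanged.

2025-09-16 through 2025-09-18, 2025-09-22 through 2025-09-24, 2025-10-06 through 2025-10-08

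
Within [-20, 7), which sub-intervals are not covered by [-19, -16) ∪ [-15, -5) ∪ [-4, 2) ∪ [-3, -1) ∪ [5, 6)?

Covered (merged): [-19, -16), [-15, -5), [-4, 2), [5, 6).
Gaps within [-20, 7): [-20, -19), [-16, -15), [-5, -4), [2, 5), [6, 7).

[-20, -19) ∪ [-16, -15) ∪ [-5, -4) ∪ [2, 5) ∪ [6, 7)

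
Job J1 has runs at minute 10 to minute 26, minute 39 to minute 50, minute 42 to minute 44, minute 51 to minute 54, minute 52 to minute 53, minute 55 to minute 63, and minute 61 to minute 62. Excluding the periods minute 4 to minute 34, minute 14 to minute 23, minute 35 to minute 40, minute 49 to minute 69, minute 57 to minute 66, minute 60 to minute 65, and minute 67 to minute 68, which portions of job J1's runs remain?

minute 40 to minute 49

Merge the first list: minute 10 to minute 26, minute 39 to minute 50, minute 51 to minute 54, minute 55 to minute 63.
Merge the second list: minute 4 to minute 34, minute 35 to minute 40, minute 49 to minute 69.
minute 10 to minute 26: entirely removed.
minute 39 to minute 50 \ B = minute 40 to minute 49.
minute 51 to minute 54: entirely removed.
minute 55 to minute 63: entirely removed.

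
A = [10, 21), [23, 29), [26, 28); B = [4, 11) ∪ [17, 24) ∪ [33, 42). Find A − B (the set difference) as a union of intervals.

A, merged: [10, 21), [23, 29).
[10, 21) minus B → [11, 17).
[23, 29) minus B → [24, 29).

[11, 17) ∪ [24, 29)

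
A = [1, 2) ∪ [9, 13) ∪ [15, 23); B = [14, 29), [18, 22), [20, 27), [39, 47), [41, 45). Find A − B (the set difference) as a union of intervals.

Second set merges to [14, 29), [39, 47).
[1, 2): nothing removed.
[9, 13): nothing removed.
[15, 23): entirely removed.

[1, 2) ∪ [9, 13)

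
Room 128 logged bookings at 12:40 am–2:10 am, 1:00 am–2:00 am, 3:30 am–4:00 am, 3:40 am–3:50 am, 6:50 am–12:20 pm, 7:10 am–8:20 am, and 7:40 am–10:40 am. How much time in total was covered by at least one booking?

7 h 30 min

Merged: 12:40 am-2:10 am, 3:30 am-4:00 am, 6:50 am-12:20 pm.
Lengths: 1 h 30 min + 30 min + 5 h 30 min = 7 h 30 min.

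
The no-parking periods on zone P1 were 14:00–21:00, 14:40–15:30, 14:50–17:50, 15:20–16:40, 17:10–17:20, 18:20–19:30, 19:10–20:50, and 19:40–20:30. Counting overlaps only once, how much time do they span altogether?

7 h

Merged: 14:00–21:00.
Length: 7 h.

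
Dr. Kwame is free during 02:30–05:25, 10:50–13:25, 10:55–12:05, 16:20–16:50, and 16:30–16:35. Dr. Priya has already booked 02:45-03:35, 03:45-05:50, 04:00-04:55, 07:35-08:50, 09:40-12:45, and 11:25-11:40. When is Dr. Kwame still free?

First set merges to 02:30-05:25, 10:50-13:25, 16:20-16:50.
Second set merges to 02:45-03:35, 03:45-05:50, 07:35-08:50, 09:40-12:45.
02:30-05:25 \ B = 02:30-02:45, 03:35-03:45.
10:50-13:25 \ B = 12:45-13:25.
16:20-16:50: nothing removed.

02:30-02:45, 03:35-03:45, 12:45-13:25, 16:20-16:50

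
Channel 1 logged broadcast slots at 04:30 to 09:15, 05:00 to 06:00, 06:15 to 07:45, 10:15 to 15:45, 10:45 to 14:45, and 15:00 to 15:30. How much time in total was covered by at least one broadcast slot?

Merged: 04:30-09:15, 10:15-15:45.
Lengths: 4 h 45 min + 5 h 30 min = 10 h 15 min.

10 h 15 min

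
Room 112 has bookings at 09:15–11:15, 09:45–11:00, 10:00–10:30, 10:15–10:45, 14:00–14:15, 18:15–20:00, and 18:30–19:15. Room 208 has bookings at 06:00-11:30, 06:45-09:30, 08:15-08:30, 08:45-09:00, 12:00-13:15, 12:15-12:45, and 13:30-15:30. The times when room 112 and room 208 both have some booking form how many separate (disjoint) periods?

2

Merge the first list: 09:15-11:15, 14:00-14:15, 18:15-20:00.
Merge the second list: 06:00-11:30, 12:00-13:15, 13:30-15:30.
A ∩ B = 09:15-11:15, 14:00-14:15.
That is 2 disjoint pieces.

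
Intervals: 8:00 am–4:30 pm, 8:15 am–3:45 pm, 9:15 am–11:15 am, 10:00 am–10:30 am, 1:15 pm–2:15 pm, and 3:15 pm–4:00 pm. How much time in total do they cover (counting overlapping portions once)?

8 h 30 min

Merged: 8:00 am–4:30 pm.
Length: 8 h 30 min.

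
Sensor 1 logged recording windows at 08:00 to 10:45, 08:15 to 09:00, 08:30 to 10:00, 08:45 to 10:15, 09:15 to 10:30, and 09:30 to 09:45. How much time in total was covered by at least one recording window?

2 h 45 min

Merged: 08:00–10:45.
Length: 2 h 45 min.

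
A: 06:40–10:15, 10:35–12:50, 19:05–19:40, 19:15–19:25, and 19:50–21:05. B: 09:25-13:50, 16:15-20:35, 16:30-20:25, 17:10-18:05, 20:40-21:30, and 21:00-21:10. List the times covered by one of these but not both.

First set merges to 06:40–10:15, 10:35–12:50, 19:05–19:40, 19:50–21:05.
Second set merges to 09:25–13:50, 16:15–20:35, 20:40–21:30.
A but not B: 06:40–09:25, 20:35–20:40.
B but not A: 10:15–10:35, 12:50–13:50, 16:15–19:05, 19:40–19:50, 21:05–21:30.
Combining gives A △ B.

06:40–09:25, 10:15–10:35, 12:50–13:50, 16:15–19:05, 19:40–19:50, 20:35–20:40, 21:05–21:30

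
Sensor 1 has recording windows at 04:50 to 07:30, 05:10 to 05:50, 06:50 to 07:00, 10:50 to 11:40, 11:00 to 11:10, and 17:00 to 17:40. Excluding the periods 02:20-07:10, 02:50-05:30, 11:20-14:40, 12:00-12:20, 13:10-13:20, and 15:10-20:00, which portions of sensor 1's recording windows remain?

First set merges to 04:50-07:30, 10:50-11:40, 17:00-17:40.
Second set merges to 02:20-07:10, 11:20-14:40, 15:10-20:00.
04:50-07:30 with B removed leaves 07:10-07:30.
10:50-11:40 with B removed leaves 10:50-11:20.
17:00-17:40 lies entirely inside B → drops out.

07:10-07:30, 10:50-11:20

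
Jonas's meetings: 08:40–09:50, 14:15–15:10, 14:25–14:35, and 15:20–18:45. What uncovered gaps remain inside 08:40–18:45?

09:50–14:15, 15:10–15:20

Covered (merged): 08:40–09:50, 14:15–15:10, 15:20–18:45.
Complement within 08:40–18:45: 09:50–14:15, 15:10–15:20.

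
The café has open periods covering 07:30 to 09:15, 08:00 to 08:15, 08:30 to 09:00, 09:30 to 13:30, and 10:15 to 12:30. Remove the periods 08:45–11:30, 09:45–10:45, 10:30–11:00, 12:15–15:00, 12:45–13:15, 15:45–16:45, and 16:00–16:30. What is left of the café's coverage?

07:30-08:45, 11:30-12:15

A, merged: 07:30-09:15, 09:30-13:30.
B, merged: 08:45-11:30, 12:15-15:00, 15:45-16:45.
07:30-09:15 \ B = 07:30-08:45.
09:30-13:30 \ B = 11:30-12:15.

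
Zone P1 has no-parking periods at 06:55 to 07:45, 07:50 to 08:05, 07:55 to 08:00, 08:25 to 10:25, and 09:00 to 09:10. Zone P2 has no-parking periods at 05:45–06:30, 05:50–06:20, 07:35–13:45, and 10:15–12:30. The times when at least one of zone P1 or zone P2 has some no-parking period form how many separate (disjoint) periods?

Merge the first list: 06:55–07:45, 07:50–08:05, 08:25–10:25.
Merge the second list: 05:45–06:30, 07:35–13:45.
A ∪ B = 05:45–06:30, 06:55–13:45.
That is 2 disjoint pieces.

2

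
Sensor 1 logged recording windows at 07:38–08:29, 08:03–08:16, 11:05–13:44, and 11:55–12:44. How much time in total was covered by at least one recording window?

3 h 30 min

Merged: 07:38-08:29, 11:05-13:44.
Lengths: 51 min + 2 h 39 min = 3 h 30 min.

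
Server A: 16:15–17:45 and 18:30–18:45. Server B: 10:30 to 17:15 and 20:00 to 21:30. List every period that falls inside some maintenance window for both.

16:15-17:45 meets the second set on 16:15-17:15.
18:30-18:45: no overlap with the second set.

16:15-17:15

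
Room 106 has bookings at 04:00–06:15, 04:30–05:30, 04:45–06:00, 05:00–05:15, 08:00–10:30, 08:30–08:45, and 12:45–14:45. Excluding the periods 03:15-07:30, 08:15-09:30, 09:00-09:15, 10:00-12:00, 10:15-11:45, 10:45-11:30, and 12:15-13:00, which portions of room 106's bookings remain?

08:00–08:15, 09:30–10:00, 13:00–14:45

First set merges to 04:00–06:15, 08:00–10:30, 12:45–14:45.
Second set merges to 03:15–07:30, 08:15–09:30, 10:00–12:00, 12:15–13:00.
04:00–06:15 lies entirely inside B → drops out.
08:00–10:30 with B removed leaves 08:00–08:15, 09:30–10:00.
12:45–14:45 with B removed leaves 13:00–14:45.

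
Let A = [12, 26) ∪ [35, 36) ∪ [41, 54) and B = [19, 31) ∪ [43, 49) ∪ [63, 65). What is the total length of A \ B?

A \ B = [12, 19), [35, 36), [41, 43), [49, 54).
Total: 7 + 1 + 2 + 5 = 15.

15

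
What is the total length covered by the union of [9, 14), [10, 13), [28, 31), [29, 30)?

Merged: [9, 14), [28, 31).
Lengths: 5 + 3 = 8.

8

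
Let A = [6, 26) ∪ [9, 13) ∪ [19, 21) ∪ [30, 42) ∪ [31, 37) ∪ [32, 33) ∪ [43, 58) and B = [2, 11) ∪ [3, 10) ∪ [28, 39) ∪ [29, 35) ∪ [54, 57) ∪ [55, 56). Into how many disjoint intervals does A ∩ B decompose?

First set merges to [6, 26), [30, 42), [43, 58).
Second set merges to [2, 11), [28, 39), [54, 57).
A ∩ B = [6, 11), [30, 39), [54, 57).
That is 3 disjoint pieces.

3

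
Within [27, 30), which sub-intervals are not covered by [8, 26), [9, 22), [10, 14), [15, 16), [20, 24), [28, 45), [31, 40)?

[27, 28)

Covered (merged): [8, 26), [28, 45).
Complement within [27, 30): [27, 28).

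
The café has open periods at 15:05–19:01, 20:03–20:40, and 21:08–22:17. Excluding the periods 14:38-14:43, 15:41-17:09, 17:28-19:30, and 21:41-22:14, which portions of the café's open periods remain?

15:05-19:01 with B removed leaves 15:05-15:41, 17:09-17:28.
20:03-20:40 is untouched.
21:08-22:17 with B removed leaves 21:08-21:41, 22:14-22:17.

15:05-15:41, 17:09-17:28, 20:03-20:40, 21:08-21:41, 22:14-22:17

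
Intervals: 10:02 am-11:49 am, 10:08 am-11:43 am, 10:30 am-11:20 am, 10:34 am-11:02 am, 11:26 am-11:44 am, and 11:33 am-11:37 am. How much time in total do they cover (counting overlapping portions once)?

1 h 47 min

Merged: 10:02 am–11:49 am.
Length: 1 h 47 min.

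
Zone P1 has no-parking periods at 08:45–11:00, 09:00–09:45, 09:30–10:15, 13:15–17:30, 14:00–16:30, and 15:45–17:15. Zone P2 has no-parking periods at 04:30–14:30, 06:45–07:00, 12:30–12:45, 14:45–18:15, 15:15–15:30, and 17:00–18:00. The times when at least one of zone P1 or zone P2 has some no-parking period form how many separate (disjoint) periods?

A, merged: 08:45-11:00, 13:15-17:30.
B, merged: 04:30-14:30, 14:45-18:15.
A ∪ B = 04:30-18:15.
That is 1 disjoint piece.

1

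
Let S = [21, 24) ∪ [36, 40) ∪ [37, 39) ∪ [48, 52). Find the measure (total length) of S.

11

Merged: [21, 24), [36, 40), [48, 52).
Lengths: 3 + 4 + 4 = 11.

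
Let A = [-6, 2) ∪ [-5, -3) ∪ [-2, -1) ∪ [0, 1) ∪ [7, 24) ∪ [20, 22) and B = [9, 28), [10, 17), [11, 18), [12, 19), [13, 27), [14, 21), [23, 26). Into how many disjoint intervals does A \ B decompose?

2

A, merged: [-6, 2), [7, 24).
B, merged: [9, 28).
A \ B = [-6, 2), [7, 9).
That is 2 disjoint pieces.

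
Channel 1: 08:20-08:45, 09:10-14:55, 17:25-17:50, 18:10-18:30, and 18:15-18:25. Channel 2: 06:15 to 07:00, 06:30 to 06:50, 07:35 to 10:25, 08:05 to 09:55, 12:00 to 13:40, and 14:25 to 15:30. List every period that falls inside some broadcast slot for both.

08:20–08:45, 09:10–10:25, 12:00–13:40, 14:25–14:55

A, merged: 08:20–08:45, 09:10–14:55, 17:25–17:50, 18:10–18:30.
B, merged: 06:15–07:00, 07:35–10:25, 12:00–13:40, 14:25–15:30.
08:20–08:45 overlaps B on 08:20–08:45.
09:10–14:55 overlaps B on 09:10–10:25, 12:00–13:40, 14:25–14:55.
17:25–17:50 falls entirely outside B.
18:10–18:30 falls entirely outside B.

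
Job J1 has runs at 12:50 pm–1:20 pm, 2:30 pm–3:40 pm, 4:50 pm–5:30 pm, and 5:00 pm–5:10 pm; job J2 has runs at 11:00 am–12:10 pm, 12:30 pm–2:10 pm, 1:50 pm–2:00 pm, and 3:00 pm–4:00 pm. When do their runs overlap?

12:50 pm-1:20 pm, 3:00 pm-3:40 pm

A, merged: 12:50 pm-1:20 pm, 2:30 pm-3:40 pm, 4:50 pm-5:30 pm.
B, merged: 11:00 am-12:10 pm, 12:30 pm-2:10 pm, 3:00 pm-4:00 pm.
12:50 pm-1:20 pm overlaps B on 12:50 pm-1:20 pm.
2:30 pm-3:40 pm overlaps B on 3:00 pm-3:40 pm.
4:50 pm-5:30 pm falls entirely outside B.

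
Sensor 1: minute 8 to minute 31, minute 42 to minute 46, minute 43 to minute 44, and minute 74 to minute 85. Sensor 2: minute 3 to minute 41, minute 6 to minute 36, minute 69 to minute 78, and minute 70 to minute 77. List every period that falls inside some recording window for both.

First set merges to minute 8 to minute 31, minute 42 to minute 46, minute 74 to minute 85.
Second set merges to minute 3 to minute 41, minute 69 to minute 78.
minute 8 to minute 31 overlaps B on minute 8 to minute 31.
minute 42 to minute 46 falls entirely outside B.
minute 74 to minute 85 overlaps B on minute 74 to minute 78.

minute 8 to minute 31, minute 74 to minute 78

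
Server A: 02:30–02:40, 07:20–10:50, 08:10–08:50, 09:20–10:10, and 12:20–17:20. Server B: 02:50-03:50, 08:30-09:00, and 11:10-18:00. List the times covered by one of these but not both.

02:30–02:40, 02:50–03:50, 07:20–08:30, 09:00–10:50, 11:10–12:20, 17:20–18:00

First set merges to 02:30–02:40, 07:20–10:50, 12:20–17:20.
A but not B: 02:30–02:40, 07:20–08:30, 09:00–10:50.
B but not A: 02:50–03:50, 11:10–12:20, 17:20–18:00.
Combining gives A △ B.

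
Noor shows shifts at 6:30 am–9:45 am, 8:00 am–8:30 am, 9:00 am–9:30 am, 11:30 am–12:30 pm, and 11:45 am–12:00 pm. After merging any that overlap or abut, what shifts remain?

6:30 am–9:45 am, 11:30 am–12:30 pm

8:00 am–8:30 am overlaps/touches 6:30 am–9:45 am → extend to 6:30 am–9:45 am.
9:00 am–9:30 am overlaps/touches 6:30 am–9:45 am → extend to 6:30 am–9:45 am.
11:30 am–12:30 pm is disjoint → start new block.
11:45 am–12:00 pm overlaps/touches 11:30 am–12:30 pm → extend to 11:30 am–12:30 pm.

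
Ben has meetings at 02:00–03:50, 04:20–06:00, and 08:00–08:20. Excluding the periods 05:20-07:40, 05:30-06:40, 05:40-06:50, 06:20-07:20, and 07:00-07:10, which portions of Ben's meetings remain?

02:00–03:50, 04:20–05:20, 08:00–08:20

Second set merges to 05:20–07:40.
02:00–03:50 is untouched.
04:20–06:00 with B removed leaves 04:20–05:20.
08:00–08:20 is untouched.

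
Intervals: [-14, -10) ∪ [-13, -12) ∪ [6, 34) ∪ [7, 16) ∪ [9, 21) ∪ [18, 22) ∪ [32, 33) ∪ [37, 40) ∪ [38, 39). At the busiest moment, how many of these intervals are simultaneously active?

3

Walk the sorted start/end points keeping a running depth.
The depth first hits 3 at 9.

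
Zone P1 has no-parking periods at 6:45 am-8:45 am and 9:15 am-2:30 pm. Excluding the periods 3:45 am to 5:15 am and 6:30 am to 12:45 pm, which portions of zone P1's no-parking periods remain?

12:45 pm–2:30 pm

6:45 am–8:45 am: fully covered by B → removed.
9:15 am–2:30 pm minus B → 12:45 pm–2:30 pm.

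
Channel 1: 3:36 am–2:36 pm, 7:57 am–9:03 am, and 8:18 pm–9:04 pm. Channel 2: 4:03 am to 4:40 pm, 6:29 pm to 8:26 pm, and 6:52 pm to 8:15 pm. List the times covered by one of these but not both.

3:36 am–4:03 am, 2:36 pm–4:40 pm, 6:29 pm–8:18 pm, 8:26 pm–9:04 pm

Merge the first list: 3:36 am–2:36 pm, 8:18 pm–9:04 pm.
Merge the second list: 4:03 am–4:40 pm, 6:29 pm–8:26 pm.
A \ B = 3:36 am–4:03 am, 8:26 pm–9:04 pm.
B \ A = 2:36 pm–4:40 pm, 6:29 pm–8:18 pm.
Union of the two gives the symmetric difference.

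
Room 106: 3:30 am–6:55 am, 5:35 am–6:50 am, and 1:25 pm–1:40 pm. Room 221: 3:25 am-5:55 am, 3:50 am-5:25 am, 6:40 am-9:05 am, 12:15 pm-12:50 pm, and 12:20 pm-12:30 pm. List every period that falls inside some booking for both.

Merge the first list: 3:30 am–6:55 am, 1:25 pm–1:40 pm.
Merge the second list: 3:25 am–5:55 am, 6:40 am–9:05 am, 12:15 pm–12:50 pm.
3:30 am–6:55 am meets the second set on 3:30 am–5:55 am, 6:40 am–6:55 am.
1:25 pm–1:40 pm: no overlap with the second set.

3:30 am–5:55 am, 6:40 am–6:55 am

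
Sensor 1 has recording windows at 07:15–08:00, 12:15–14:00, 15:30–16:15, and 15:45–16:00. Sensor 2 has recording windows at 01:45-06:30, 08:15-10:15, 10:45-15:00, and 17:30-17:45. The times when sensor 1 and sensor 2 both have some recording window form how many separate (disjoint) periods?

A, merged: 07:15-08:00, 12:15-14:00, 15:30-16:15.
A ∩ B = 12:15-14:00.
That is 1 disjoint piece.

1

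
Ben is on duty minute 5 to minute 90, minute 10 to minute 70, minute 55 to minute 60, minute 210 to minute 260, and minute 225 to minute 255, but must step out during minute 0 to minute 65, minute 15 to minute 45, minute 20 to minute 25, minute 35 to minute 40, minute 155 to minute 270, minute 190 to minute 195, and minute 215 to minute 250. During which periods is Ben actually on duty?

A, merged: minute 5 to minute 90, minute 210 to minute 260.
B, merged: minute 0 to minute 65, minute 155 to minute 270.
minute 5 to minute 90 \ B = minute 65 to minute 90.
minute 210 to minute 260: entirely removed.

minute 65 to minute 90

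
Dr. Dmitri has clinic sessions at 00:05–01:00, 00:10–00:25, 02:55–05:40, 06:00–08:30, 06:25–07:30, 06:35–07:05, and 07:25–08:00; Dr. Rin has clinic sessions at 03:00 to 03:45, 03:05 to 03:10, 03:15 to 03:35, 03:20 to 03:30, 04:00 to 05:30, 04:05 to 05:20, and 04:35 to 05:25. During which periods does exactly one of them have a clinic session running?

00:05–01:00, 02:55–03:00, 03:45–04:00, 05:30–05:40, 06:00–08:30

First set merges to 00:05–01:00, 02:55–05:40, 06:00–08:30.
Second set merges to 03:00–03:45, 04:00–05:30.
A \ B = 00:05–01:00, 02:55–03:00, 03:45–04:00, 05:30–05:40, 06:00–08:30.
B \ A = none.
Union of the two gives the symmetric difference.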